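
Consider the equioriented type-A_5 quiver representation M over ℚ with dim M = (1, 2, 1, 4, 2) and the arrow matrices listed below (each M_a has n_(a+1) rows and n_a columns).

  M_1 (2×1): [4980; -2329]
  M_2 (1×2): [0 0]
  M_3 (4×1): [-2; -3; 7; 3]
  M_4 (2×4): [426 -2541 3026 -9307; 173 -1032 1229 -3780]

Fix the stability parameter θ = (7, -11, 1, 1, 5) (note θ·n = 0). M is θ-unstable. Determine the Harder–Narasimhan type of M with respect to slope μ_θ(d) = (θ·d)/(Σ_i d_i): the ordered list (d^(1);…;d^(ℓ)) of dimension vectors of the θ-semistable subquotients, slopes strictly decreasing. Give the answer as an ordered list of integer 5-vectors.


Barcode: M ≅ I[1,2], I[2,2], I[3,5], I[4,4]^2, I[4,5]. HN layers by μ_θ (4 steps, strictly decreasing):
  μ^(1)=5; μ^(2)=1; μ^(3)=-2; μ^(4)=-11

((0, 0, 0, 0, 2); (0, 0, 1, 4, 0); (1, 1, 0, 0, 0); (0, 1, 0, 0, 0))


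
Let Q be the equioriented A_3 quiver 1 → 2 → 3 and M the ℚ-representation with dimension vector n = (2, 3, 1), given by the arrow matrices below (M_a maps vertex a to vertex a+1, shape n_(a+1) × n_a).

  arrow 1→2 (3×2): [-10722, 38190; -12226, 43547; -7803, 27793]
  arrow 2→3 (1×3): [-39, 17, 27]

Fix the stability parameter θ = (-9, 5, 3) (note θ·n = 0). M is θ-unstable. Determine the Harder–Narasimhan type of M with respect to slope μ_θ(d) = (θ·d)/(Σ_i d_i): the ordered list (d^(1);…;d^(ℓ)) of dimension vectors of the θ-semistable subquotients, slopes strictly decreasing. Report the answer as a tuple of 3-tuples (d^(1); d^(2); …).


Interval decomposition of M: I[1,2], I[1,3], I[2,2].
HN type (ℓ=3): μ^(1)=5; μ^(2)=4; μ^(3)=-9

((0, 2, 0); (0, 1, 1); (2, 0, 0))


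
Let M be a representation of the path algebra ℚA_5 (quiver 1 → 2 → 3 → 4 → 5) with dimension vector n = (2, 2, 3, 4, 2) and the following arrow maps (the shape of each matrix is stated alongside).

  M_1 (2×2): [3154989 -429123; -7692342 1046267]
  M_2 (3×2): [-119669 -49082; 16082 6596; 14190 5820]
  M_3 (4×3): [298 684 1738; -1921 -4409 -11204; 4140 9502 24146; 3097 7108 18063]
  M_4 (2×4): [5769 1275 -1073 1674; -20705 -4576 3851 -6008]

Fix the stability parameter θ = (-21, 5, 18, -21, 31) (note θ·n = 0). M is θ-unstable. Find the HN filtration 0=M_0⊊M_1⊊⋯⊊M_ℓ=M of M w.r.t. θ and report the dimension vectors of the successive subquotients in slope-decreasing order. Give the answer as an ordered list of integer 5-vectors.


Barcode: M ≅ I[1,2], I[1,5], I[3,3], I[3,4], I[4,4], I[4,5]. HN layers by μ_θ (6 steps, strictly decreasing):
  μ^(1)=31; μ^(2)=18; μ^(3)=5; μ^(4)=2/3; μ^(5)=-3/2; μ^(6)=-21

((0, 0, 0, 0, 2); (0, 0, 1, 0, 0); (0, 1, 0, 0, 0); (0, 1, 1, 1, 0); (0, 0, 1, 1, 0); (2, 0, 0, 2, 0))


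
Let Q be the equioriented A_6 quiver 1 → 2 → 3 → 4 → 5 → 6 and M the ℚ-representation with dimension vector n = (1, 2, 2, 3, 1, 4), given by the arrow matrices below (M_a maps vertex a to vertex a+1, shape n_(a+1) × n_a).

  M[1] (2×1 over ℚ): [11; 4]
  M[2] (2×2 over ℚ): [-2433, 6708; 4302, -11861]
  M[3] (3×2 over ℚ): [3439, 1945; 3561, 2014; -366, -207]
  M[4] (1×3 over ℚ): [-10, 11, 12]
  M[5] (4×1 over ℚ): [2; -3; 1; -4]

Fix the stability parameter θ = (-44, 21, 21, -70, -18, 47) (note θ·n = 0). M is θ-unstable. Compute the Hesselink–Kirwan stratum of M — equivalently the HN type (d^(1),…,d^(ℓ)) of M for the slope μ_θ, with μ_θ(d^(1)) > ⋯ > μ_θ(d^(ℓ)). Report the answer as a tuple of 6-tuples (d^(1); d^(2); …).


Interval decomposition of M: I[1,6], I[2,4], I[4,4], I[6,6]^3.
HN type (ℓ=5): μ^(1)=47; μ^(2)=-28/3; μ^(3)=-23/2; μ^(4)=-44; μ^(5)=-70

((0, 0, 0, 0, 0, 4); (0, 1, 1, 1, 0, 0); (0, 1, 1, 1, 1, 0); (1, 0, 0, 0, 0, 0); (0, 0, 0, 1, 0, 0))


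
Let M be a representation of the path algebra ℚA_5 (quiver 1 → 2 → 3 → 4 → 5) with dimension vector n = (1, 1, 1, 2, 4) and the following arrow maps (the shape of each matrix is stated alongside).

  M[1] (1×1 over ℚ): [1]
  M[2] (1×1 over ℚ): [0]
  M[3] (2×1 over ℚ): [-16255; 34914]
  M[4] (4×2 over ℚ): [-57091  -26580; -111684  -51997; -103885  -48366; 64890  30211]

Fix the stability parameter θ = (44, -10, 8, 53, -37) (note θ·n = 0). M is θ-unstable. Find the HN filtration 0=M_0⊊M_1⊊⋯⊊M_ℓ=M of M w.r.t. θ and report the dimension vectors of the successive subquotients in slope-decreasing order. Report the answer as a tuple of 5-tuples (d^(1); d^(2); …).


Via rank(M_{q-1}∘⋯∘M_p): M ≅ I[1,2], I[3,5], I[4,5], I[5,5]^2.
μ_θ-semistable layers: μ^(1)=17; μ^(2)=8; μ^(3)=-37

((1, 1, 0, 0, 0); (0, 0, 1, 2, 2); (0, 0, 0, 0, 2))


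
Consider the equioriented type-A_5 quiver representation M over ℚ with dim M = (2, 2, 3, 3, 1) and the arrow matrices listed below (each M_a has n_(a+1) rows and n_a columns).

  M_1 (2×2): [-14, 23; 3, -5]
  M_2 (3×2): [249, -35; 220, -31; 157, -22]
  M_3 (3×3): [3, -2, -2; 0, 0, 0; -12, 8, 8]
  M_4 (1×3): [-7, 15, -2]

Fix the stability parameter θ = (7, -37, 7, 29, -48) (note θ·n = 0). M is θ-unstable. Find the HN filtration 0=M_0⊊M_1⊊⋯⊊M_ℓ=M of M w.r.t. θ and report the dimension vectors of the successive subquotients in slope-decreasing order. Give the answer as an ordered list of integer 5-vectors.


Via rank(M_{q-1}∘⋯∘M_p): M ≅ I[1,3], I[1,5], I[3,3], I[4,4]^2.
μ_θ-semistable layers: μ^(1)=29; μ^(2)=7; μ^(3)=-4; μ^(4)=-15

((0, 0, 0, 2, 0); (0, 0, 2, 0, 0); (0, 0, 1, 1, 1); (2, 2, 0, 0, 0))


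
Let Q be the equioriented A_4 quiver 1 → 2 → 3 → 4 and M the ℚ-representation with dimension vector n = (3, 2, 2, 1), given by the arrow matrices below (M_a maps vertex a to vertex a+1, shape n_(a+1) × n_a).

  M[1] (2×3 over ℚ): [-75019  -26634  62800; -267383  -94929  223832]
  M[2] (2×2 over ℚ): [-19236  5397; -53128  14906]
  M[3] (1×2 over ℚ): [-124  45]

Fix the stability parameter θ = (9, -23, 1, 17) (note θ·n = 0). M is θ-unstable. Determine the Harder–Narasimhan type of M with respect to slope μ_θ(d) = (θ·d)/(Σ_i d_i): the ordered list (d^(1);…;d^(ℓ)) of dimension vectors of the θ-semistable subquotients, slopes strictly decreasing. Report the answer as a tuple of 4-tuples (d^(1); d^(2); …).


Barcode: M ≅ I[1,1], I[1,2], I[1,4], I[3,3]. HN layers by μ_θ (4 steps, strictly decreasing):
  μ^(1)=17; μ^(2)=9; μ^(3)=1; μ^(4)=-7

((0, 0, 0, 1); (1, 0, 0, 0); (0, 0, 2, 0); (2, 2, 0, 0))


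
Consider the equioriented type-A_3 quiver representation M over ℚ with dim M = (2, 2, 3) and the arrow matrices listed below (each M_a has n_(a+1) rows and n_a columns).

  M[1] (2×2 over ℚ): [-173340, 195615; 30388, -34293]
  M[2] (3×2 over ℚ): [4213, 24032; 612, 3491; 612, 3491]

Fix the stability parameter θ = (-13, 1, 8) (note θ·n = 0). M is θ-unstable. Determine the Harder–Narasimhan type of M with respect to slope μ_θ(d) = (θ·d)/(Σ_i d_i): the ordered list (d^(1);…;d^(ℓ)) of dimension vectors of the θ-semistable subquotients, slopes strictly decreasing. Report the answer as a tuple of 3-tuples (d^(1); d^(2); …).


Via rank(M_{q-1}∘⋯∘M_p): M ≅ I[1,1], I[1,3], I[2,3], I[3,3].
μ_θ-semistable layers: μ^(1)=8; μ^(2)=1; μ^(3)=-13

((0, 0, 3); (0, 2, 0); (2, 0, 0))


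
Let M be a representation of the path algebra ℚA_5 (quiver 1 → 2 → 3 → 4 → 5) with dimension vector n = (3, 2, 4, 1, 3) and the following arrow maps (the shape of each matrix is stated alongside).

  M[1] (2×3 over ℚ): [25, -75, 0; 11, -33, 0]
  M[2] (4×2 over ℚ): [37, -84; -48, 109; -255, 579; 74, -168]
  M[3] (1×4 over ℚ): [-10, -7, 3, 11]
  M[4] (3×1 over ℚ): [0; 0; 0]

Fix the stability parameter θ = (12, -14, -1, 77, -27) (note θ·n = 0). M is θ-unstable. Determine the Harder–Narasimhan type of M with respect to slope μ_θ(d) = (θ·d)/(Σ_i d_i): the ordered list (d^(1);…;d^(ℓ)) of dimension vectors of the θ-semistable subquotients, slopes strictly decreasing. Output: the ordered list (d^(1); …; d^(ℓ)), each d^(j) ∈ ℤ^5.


Interval decomposition of M: I[1,1]^2, I[1,4], I[2,3], I[3,3]^2, I[5,5]^3.
HN type (ℓ=5): μ^(1)=77; μ^(2)=12; μ^(3)=-1; μ^(4)=-14; μ^(5)=-27

((0, 0, 0, 1, 0); (2, 0, 0, 0, 0); (1, 1, 4, 0, 0); (0, 1, 0, 0, 0); (0, 0, 0, 0, 3))


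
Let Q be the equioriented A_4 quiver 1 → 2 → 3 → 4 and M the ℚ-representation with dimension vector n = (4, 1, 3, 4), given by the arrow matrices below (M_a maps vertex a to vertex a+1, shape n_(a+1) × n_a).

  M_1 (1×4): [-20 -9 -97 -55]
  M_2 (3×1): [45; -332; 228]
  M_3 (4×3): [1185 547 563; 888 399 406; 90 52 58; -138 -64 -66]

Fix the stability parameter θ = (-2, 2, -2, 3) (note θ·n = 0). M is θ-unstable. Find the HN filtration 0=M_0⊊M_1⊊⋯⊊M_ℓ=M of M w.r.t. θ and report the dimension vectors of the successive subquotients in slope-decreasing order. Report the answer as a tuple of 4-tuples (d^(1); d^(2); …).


Interval decomposition of M: I[1,1]^3, I[1,4], I[3,3], I[3,4], I[4,4]^2.
HN type (ℓ=3): μ^(1)=3; μ^(2)=0; μ^(3)=-2

((0, 0, 0, 4); (0, 1, 1, 0); (4, 0, 2, 0))


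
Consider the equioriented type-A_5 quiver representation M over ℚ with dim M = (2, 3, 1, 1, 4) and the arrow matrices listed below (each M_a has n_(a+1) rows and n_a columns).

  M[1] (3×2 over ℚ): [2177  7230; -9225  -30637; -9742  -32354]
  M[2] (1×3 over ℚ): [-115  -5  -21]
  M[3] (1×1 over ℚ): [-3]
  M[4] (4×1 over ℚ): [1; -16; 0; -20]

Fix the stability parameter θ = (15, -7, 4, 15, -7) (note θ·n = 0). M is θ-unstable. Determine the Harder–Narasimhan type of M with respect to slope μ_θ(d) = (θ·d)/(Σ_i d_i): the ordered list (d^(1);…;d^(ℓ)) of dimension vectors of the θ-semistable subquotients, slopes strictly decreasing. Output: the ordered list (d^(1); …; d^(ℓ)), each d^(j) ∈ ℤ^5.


Barcode: M ≅ I[1,2], I[1,5], I[2,2], I[5,5]^3. HN layers by μ_θ (2 steps, strictly decreasing):
  μ^(1)=4; μ^(2)=-7

((2, 2, 1, 1, 1); (0, 1, 0, 0, 3))


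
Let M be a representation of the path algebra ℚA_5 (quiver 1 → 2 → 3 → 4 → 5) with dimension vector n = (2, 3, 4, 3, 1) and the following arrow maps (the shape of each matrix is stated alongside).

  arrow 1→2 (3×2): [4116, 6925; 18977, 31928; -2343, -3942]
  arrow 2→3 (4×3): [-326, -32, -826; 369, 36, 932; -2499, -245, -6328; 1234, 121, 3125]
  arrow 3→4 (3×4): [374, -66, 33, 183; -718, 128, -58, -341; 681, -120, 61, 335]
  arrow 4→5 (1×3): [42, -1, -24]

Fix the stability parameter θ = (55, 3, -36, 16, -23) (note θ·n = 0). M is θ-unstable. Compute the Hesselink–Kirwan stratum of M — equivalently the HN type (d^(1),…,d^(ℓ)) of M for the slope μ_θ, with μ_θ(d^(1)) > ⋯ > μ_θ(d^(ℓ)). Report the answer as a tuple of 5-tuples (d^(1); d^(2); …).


Interval decomposition of M: I[1,4], I[1,5], I[2,4], I[3,3].
HN type (ℓ=5): μ^(1)=16; μ^(2)=22/3; μ^(3)=3; μ^(4)=-33/2; μ^(5)=-36

((0, 0, 0, 2, 0); (1, 1, 1, 0, 0); (1, 1, 1, 1, 1); (0, 1, 1, 0, 0); (0, 0, 1, 0, 0))


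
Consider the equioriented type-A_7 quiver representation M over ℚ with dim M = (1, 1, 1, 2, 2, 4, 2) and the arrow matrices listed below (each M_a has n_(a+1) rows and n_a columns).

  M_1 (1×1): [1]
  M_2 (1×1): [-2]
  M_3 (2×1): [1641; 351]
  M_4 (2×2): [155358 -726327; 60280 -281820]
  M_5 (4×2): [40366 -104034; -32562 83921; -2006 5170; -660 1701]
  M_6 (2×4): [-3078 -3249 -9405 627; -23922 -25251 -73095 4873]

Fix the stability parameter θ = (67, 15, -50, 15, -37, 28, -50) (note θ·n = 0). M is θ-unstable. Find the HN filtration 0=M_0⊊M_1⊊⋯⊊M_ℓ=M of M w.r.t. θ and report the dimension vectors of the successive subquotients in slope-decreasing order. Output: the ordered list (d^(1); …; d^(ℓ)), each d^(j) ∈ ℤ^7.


Interval decomposition of M: I[1,6], I[4,4], I[5,6], I[6,6], I[6,7], I[7,7].
HN type (ℓ=6): μ^(1)=28; μ^(2)=15; μ^(3)=2; μ^(4)=-11; μ^(5)=-37; μ^(6)=-50

((0, 0, 0, 0, 0, 3, 0); (0, 0, 0, 1, 0, 0, 0); (1, 1, 1, 1, 1, 0, 0); (0, 0, 0, 0, 0, 1, 1); (0, 0, 0, 0, 1, 0, 0); (0, 0, 0, 0, 0, 0, 1))


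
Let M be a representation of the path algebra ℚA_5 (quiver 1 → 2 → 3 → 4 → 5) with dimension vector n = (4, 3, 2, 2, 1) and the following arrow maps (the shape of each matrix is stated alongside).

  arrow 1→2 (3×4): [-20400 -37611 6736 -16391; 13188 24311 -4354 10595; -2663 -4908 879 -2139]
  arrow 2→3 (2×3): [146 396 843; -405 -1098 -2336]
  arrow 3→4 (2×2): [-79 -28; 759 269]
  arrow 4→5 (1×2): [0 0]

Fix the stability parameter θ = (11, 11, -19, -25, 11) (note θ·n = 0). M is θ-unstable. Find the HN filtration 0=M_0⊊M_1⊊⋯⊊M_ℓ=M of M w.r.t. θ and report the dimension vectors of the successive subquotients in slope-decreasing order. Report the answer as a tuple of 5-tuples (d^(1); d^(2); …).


Barcode: M ≅ I[1,1], I[1,2], I[1,4]^2, I[5,5]. HN layers by μ_θ (2 steps, strictly decreasing):
  μ^(1)=11; μ^(2)=-11/2

((2, 1, 0, 0, 1); (2, 2, 2, 2, 0))


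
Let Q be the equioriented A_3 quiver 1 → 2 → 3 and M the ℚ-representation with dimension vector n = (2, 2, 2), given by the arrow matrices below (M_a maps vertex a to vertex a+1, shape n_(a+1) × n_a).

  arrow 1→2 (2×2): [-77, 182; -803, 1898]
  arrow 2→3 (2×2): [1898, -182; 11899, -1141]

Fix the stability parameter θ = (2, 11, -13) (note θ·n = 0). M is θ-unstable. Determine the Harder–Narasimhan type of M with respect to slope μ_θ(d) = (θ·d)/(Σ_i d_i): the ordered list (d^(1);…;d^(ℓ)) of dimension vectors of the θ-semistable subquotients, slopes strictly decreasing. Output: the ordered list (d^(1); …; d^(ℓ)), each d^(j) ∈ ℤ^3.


Barcode: M ≅ I[1,1], I[1,2], I[2,3], I[3,3]. HN layers by μ_θ (4 steps, strictly decreasing):
  μ^(1)=11; μ^(2)=2; μ^(3)=-1; μ^(4)=-13

((0, 1, 0); (2, 0, 0); (0, 1, 1); (0, 0, 1))


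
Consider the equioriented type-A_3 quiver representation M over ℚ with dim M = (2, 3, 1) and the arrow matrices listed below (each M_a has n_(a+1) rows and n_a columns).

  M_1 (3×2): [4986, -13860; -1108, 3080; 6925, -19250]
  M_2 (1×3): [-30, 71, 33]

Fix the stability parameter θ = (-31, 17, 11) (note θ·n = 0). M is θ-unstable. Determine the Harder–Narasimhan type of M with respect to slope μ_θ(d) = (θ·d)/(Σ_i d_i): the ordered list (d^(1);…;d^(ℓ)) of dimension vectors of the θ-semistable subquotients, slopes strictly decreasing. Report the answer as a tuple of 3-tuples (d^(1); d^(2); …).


Barcode: M ≅ I[1,1], I[1,3], I[2,2]^2. HN layers by μ_θ (3 steps, strictly decreasing):
  μ^(1)=17; μ^(2)=14; μ^(3)=-31

((0, 2, 0); (0, 1, 1); (2, 0, 0))


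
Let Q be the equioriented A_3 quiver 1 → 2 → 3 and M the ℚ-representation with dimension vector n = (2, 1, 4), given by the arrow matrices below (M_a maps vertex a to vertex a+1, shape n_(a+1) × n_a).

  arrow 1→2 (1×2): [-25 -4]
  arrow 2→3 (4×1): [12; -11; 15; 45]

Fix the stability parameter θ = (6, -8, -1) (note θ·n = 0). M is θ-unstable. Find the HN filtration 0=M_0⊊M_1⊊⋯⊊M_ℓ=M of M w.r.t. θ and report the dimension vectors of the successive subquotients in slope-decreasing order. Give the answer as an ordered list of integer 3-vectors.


Barcode: M ≅ I[1,1], I[1,3], I[3,3]^3. HN layers by μ_θ (2 steps, strictly decreasing):
  μ^(1)=6; μ^(2)=-1

((1, 0, 0); (1, 1, 4))


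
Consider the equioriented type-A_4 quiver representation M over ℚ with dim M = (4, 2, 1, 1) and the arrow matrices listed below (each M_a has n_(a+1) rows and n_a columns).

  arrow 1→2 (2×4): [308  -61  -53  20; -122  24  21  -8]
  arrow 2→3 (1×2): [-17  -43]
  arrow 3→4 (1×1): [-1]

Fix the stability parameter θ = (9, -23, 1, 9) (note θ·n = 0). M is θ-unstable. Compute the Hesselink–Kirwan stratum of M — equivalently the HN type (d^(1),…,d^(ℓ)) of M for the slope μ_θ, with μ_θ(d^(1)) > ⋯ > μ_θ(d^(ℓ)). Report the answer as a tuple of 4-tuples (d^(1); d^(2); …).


Interval decomposition of M: I[1,1]^2, I[1,2], I[1,4].
HN type (ℓ=3): μ^(1)=9; μ^(2)=1; μ^(3)=-7

((2, 0, 0, 1); (0, 0, 1, 0); (2, 2, 0, 0))


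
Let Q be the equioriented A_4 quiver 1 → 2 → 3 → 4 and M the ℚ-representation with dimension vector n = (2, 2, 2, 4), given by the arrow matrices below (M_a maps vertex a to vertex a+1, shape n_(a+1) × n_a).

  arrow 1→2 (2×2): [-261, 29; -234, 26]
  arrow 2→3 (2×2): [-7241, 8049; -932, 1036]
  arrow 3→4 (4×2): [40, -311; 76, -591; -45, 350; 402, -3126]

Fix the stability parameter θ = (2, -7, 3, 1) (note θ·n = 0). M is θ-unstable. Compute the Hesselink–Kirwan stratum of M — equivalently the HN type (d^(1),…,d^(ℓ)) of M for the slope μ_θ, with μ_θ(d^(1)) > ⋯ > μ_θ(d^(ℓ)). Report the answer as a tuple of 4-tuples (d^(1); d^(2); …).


Barcode: M ≅ I[1,1], I[1,4], I[2,4], I[4,4]^2. HN layers by μ_θ (4 steps, strictly decreasing):
  μ^(1)=2; μ^(2)=1; μ^(3)=-5/2; μ^(4)=-7

((1, 0, 2, 2); (0, 0, 0, 2); (1, 1, 0, 0); (0, 1, 0, 0))


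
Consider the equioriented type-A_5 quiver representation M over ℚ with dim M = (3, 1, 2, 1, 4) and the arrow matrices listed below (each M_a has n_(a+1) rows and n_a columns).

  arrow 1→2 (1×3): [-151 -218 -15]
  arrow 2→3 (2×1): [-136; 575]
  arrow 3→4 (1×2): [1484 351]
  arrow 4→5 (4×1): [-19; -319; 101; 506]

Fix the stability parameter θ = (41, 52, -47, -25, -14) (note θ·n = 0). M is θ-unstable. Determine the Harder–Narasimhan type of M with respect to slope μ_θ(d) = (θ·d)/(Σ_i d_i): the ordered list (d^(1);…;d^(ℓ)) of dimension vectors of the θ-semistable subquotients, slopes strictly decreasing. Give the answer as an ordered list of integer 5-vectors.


Barcode: M ≅ I[1,1]^2, I[1,5], I[3,3], I[5,5]^3. HN layers by μ_θ (4 steps, strictly decreasing):
  μ^(1)=41; μ^(2)=7/5; μ^(3)=-14; μ^(4)=-47

((2, 0, 0, 0, 0); (1, 1, 1, 1, 1); (0, 0, 0, 0, 3); (0, 0, 1, 0, 0))


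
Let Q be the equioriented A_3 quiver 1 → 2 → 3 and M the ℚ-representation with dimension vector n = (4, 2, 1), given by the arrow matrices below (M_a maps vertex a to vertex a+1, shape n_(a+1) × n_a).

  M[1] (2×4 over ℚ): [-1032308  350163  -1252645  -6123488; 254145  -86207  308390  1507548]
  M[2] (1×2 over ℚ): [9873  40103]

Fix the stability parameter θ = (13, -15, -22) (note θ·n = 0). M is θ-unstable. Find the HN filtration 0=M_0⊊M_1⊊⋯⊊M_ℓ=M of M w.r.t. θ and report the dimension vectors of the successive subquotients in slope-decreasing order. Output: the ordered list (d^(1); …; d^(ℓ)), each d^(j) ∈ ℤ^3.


Via rank(M_{q-1}∘⋯∘M_p): M ≅ I[1,1]^2, I[1,2], I[1,3].
μ_θ-semistable layers: μ^(1)=13; μ^(2)=-1; μ^(3)=-8

((2, 0, 0); (1, 1, 0); (1, 1, 1))


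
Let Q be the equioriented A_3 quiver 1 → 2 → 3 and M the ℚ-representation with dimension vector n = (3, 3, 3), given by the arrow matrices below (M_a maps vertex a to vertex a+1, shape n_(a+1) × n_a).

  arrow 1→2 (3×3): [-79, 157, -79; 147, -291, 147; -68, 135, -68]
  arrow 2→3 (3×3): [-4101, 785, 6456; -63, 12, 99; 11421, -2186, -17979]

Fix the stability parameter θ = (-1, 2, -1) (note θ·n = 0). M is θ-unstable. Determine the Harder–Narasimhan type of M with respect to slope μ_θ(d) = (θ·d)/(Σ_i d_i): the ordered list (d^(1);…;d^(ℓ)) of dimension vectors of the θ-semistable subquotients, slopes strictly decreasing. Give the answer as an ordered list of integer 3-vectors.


Interval decomposition of M: I[1,1], I[1,2], I[1,3], I[2,3], I[3,3].
HN type (ℓ=3): μ^(1)=2; μ^(2)=1/2; μ^(3)=-1

((0, 1, 0); (0, 2, 2); (3, 0, 1))


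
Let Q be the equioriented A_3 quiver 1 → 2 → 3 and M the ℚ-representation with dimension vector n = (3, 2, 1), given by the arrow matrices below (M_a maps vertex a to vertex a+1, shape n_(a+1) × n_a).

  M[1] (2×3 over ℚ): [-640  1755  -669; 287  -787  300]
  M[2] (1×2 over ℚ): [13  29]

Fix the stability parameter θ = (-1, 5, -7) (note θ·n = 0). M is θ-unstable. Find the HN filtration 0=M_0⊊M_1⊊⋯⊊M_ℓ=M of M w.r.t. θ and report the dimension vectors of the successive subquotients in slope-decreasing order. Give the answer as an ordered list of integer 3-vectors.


Interval decomposition of M: I[1,1], I[1,2], I[1,3].
HN type (ℓ=2): μ^(1)=5; μ^(2)=-1

((0, 1, 0); (3, 1, 1))


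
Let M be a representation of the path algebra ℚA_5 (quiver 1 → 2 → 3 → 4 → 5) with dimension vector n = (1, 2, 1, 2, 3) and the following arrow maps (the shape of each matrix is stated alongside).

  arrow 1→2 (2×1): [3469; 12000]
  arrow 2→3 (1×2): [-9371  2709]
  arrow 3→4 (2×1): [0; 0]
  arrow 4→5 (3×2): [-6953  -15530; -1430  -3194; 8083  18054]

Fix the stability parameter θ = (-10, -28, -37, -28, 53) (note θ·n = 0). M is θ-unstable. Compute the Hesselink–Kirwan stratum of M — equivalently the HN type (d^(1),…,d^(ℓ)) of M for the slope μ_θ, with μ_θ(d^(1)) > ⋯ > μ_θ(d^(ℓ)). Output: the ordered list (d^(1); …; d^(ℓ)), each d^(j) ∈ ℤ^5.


Barcode: M ≅ I[1,3], I[2,2], I[4,5]^2, I[5,5]. HN layers by μ_θ (3 steps, strictly decreasing):
  μ^(1)=53; μ^(2)=-25; μ^(3)=-28

((0, 0, 0, 0, 3); (1, 1, 1, 0, 0); (0, 1, 0, 2, 0))


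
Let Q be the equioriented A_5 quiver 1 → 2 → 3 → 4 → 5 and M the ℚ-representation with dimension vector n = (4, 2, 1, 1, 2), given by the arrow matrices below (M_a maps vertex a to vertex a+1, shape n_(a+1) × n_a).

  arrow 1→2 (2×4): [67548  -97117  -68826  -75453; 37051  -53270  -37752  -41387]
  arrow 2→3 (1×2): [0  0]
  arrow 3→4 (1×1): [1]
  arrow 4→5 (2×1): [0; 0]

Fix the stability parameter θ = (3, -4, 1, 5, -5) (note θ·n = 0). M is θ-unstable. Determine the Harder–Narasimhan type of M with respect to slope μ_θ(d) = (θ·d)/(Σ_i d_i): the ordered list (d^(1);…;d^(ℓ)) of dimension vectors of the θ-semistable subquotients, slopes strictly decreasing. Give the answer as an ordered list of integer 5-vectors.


Barcode: M ≅ I[1,1]^2, I[1,2]^2, I[3,4], I[5,5]^2. HN layers by μ_θ (5 steps, strictly decreasing):
  μ^(1)=5; μ^(2)=3; μ^(3)=1; μ^(4)=-1/2; μ^(5)=-5

((0, 0, 0, 1, 0); (2, 0, 0, 0, 0); (0, 0, 1, 0, 0); (2, 2, 0, 0, 0); (0, 0, 0, 0, 2))


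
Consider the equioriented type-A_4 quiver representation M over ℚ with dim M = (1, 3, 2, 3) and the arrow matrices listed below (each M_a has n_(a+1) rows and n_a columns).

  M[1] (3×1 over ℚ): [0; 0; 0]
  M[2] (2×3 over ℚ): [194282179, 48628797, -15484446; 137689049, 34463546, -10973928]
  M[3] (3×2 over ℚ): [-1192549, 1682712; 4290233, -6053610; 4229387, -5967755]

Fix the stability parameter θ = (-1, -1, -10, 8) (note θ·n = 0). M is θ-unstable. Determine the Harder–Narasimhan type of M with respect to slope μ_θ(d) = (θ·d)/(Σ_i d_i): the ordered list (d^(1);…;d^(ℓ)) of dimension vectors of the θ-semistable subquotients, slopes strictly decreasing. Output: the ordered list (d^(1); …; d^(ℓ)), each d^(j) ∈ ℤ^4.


Interval decomposition of M: I[1,1], I[2,2], I[2,4]^2, I[4,4].
HN type (ℓ=3): μ^(1)=8; μ^(2)=-1; μ^(3)=-11/2

((0, 0, 0, 3); (1, 1, 0, 0); (0, 2, 2, 0))


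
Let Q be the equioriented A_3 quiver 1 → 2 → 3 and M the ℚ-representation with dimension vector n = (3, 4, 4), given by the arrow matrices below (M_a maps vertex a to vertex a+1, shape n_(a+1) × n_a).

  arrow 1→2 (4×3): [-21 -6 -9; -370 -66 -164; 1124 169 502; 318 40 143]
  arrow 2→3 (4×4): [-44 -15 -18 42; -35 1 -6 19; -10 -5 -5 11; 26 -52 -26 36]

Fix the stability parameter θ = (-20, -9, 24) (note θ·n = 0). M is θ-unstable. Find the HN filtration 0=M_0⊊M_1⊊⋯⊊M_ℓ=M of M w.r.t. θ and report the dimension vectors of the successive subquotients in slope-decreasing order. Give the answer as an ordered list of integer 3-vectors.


Barcode: M ≅ I[1,3]^3, I[2,2], I[3,3]. HN layers by μ_θ (3 steps, strictly decreasing):
  μ^(1)=24; μ^(2)=-9; μ^(3)=-20

((0, 0, 4); (0, 4, 0); (3, 0, 0))


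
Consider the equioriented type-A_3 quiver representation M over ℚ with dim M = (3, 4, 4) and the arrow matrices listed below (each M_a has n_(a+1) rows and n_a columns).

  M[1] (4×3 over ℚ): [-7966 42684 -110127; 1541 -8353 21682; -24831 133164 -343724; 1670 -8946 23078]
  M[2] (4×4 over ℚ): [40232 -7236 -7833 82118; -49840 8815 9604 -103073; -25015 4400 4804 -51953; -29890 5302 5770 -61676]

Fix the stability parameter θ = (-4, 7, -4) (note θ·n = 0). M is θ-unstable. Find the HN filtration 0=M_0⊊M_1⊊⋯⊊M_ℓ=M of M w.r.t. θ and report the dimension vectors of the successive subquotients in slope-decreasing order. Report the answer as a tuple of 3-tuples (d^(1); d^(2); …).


Barcode: M ≅ I[1,3]^3, I[2,2], I[3,3]. HN layers by μ_θ (3 steps, strictly decreasing):
  μ^(1)=7; μ^(2)=3/2; μ^(3)=-4

((0, 1, 0); (0, 3, 3); (3, 0, 1))


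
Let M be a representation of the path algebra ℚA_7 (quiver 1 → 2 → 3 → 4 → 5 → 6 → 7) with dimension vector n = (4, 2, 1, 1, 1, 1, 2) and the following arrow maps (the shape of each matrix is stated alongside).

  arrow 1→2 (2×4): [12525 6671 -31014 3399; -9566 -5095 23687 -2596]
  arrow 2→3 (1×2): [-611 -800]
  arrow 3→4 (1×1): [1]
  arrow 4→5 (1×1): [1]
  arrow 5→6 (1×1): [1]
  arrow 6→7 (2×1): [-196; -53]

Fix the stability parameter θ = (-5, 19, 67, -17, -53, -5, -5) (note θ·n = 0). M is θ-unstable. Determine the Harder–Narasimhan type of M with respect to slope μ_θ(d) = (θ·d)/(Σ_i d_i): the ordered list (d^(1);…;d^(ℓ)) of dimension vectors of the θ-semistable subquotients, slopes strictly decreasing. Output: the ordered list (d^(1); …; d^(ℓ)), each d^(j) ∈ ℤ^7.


Via rank(M_{q-1}∘⋯∘M_p): M ≅ I[1,1]^2, I[1,2], I[1,7], I[7,7].
μ_θ-semistable layers: μ^(1)=19; μ^(2)=1; μ^(3)=-5

((0, 1, 0, 0, 0, 0, 0); (0, 1, 1, 1, 1, 1, 1); (4, 0, 0, 0, 0, 0, 1))


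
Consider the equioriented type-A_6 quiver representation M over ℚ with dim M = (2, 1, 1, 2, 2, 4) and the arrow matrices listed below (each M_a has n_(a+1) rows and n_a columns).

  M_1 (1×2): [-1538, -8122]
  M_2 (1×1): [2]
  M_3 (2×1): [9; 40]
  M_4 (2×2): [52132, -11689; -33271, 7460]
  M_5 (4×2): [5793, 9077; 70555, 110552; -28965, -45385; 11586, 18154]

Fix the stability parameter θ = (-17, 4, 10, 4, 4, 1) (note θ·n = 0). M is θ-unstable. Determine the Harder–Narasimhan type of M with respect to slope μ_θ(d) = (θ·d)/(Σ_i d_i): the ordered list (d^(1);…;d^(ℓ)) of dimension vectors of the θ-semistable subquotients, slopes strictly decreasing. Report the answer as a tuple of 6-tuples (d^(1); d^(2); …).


Via rank(M_{q-1}∘⋯∘M_p): M ≅ I[1,1], I[1,6], I[4,6], I[6,6]^2.
μ_θ-semistable layers: μ^(1)=19/4; μ^(2)=4; μ^(3)=3; μ^(4)=1; μ^(5)=-17

((0, 0, 1, 1, 1, 1); (0, 1, 0, 0, 0, 0); (0, 0, 0, 1, 1, 1); (0, 0, 0, 0, 0, 2); (2, 0, 0, 0, 0, 0))


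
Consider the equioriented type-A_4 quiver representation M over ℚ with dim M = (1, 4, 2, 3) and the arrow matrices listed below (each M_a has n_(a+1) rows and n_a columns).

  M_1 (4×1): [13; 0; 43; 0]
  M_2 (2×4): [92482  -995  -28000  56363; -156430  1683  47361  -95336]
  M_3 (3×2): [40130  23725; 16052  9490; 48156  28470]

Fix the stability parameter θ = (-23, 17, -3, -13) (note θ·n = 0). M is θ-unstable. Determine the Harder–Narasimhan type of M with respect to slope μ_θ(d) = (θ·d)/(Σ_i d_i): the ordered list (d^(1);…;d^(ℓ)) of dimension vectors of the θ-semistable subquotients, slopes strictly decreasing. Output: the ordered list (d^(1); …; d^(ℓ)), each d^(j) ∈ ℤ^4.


Barcode: M ≅ I[1,4], I[2,2]^2, I[2,3], I[4,4]^2. HN layers by μ_θ (5 steps, strictly decreasing):
  μ^(1)=17; μ^(2)=7; μ^(3)=1/3; μ^(4)=-13; μ^(5)=-23

((0, 2, 0, 0); (0, 1, 1, 0); (0, 1, 1, 1); (0, 0, 0, 2); (1, 0, 0, 0))


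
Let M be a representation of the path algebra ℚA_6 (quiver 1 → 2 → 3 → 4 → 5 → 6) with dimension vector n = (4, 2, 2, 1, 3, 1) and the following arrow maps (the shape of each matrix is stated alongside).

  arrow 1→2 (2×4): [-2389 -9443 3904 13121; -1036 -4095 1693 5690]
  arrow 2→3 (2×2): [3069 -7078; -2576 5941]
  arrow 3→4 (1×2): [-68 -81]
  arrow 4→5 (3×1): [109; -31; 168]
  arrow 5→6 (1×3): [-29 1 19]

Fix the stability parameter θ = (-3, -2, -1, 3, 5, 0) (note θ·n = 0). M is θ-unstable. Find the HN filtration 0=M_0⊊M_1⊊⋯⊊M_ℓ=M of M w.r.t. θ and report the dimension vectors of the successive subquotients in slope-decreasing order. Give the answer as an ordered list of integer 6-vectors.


Via rank(M_{q-1}∘⋯∘M_p): M ≅ I[1,1]^2, I[1,3], I[1,5], I[5,5], I[5,6].
μ_θ-semistable layers: μ^(1)=5; μ^(2)=3; μ^(3)=5/2; μ^(4)=-1; μ^(5)=-2; μ^(6)=-3

((0, 0, 0, 0, 2, 0); (0, 0, 0, 1, 0, 0); (0, 0, 0, 0, 1, 1); (0, 0, 2, 0, 0, 0); (0, 2, 0, 0, 0, 0); (4, 0, 0, 0, 0, 0))


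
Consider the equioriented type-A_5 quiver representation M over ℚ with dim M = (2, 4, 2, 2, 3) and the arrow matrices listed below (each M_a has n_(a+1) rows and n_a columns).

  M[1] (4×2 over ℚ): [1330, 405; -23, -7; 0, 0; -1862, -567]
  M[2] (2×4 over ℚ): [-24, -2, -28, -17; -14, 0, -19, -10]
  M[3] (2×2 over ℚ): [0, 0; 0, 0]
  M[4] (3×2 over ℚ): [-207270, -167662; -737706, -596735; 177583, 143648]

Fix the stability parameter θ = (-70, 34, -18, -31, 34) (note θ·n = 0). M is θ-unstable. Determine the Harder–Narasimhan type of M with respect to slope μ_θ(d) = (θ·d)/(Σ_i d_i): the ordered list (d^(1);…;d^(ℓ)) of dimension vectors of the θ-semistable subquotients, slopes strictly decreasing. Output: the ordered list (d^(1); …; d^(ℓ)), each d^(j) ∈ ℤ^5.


Via rank(M_{q-1}∘⋯∘M_p): M ≅ I[1,2], I[1,3], I[2,2], I[2,3], I[4,5]^2, I[5,5].
μ_θ-semistable layers: μ^(1)=34; μ^(2)=8; μ^(3)=-31; μ^(4)=-70

((0, 2, 0, 0, 3); (0, 2, 2, 0, 0); (0, 0, 0, 2, 0); (2, 0, 0, 0, 0))


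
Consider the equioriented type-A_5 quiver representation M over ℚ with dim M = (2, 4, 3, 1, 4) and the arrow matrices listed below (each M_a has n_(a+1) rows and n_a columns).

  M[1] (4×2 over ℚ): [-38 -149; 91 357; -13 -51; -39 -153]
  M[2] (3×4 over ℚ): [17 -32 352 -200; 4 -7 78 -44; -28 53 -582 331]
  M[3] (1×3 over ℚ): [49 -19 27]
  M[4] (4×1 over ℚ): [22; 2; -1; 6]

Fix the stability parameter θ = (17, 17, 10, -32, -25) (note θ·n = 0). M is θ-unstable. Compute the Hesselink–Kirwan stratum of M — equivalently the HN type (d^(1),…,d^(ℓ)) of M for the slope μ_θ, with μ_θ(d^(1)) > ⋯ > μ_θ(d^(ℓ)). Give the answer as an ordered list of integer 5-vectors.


Barcode: M ≅ I[1,3], I[1,5], I[2,2], I[2,3], I[5,5]^3. HN layers by μ_θ (5 steps, strictly decreasing):
  μ^(1)=17; μ^(2)=44/3; μ^(3)=27/2; μ^(4)=-13/5; μ^(5)=-25

((0, 1, 0, 0, 0); (1, 1, 1, 0, 0); (0, 1, 1, 0, 0); (1, 1, 1, 1, 1); (0, 0, 0, 0, 3))


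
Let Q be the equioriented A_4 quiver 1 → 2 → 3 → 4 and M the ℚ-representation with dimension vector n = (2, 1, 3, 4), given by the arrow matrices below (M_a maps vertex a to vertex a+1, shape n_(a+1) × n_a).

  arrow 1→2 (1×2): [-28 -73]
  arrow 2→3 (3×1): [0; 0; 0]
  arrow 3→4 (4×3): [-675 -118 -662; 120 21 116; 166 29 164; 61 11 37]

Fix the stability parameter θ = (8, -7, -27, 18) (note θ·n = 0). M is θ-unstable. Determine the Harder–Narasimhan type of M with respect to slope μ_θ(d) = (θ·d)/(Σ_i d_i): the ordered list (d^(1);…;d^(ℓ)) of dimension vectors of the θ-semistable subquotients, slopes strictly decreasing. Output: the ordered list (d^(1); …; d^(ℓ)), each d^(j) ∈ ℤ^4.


Barcode: M ≅ I[1,1], I[1,2], I[3,4]^3, I[4,4]. HN layers by μ_θ (4 steps, strictly decreasing):
  μ^(1)=18; μ^(2)=8; μ^(3)=1/2; μ^(4)=-27

((0, 0, 0, 4); (1, 0, 0, 0); (1, 1, 0, 0); (0, 0, 3, 0))


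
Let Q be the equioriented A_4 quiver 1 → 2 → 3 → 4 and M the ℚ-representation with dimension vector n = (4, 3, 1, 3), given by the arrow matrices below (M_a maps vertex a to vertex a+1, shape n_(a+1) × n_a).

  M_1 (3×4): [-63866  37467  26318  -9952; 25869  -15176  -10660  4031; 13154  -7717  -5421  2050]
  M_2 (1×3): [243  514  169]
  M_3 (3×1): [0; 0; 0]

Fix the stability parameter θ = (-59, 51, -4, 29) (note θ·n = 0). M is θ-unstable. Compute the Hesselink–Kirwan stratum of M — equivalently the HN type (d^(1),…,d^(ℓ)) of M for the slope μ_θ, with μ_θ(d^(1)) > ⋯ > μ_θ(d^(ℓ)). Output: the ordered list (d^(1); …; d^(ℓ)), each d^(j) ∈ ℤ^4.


Via rank(M_{q-1}∘⋯∘M_p): M ≅ I[1,1], I[1,2]^2, I[1,3], I[4,4]^3.
μ_θ-semistable layers: μ^(1)=51; μ^(2)=29; μ^(3)=47/2; μ^(4)=-59

((0, 2, 0, 0); (0, 0, 0, 3); (0, 1, 1, 0); (4, 0, 0, 0))


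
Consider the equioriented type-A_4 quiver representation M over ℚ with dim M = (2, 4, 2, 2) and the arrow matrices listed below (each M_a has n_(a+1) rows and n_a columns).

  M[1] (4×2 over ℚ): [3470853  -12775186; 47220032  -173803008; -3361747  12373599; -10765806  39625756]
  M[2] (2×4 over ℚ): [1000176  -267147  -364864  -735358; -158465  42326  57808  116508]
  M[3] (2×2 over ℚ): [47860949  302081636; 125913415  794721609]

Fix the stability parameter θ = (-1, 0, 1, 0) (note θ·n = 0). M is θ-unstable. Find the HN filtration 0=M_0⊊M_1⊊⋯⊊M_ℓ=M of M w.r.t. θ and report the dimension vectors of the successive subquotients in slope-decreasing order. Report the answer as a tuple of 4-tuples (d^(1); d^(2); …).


Barcode: M ≅ I[1,4]^2, I[2,2]^2. HN layers by μ_θ (3 steps, strictly decreasing):
  μ^(1)=1/2; μ^(2)=0; μ^(3)=-1

((0, 0, 2, 2); (0, 4, 0, 0); (2, 0, 0, 0))


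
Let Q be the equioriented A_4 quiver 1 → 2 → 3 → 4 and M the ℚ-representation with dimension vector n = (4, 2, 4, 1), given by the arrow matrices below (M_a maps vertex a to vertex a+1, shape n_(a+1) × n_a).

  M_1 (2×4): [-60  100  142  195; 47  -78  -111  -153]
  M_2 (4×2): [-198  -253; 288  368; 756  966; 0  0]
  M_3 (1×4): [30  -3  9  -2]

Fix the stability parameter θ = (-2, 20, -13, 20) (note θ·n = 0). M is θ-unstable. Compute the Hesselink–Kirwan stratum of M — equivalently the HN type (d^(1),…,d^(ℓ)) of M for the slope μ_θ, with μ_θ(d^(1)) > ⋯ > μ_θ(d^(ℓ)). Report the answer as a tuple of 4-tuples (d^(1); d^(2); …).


Via rank(M_{q-1}∘⋯∘M_p): M ≅ I[1,1]^2, I[1,2], I[1,3], I[3,3]^2, I[3,4].
μ_θ-semistable layers: μ^(1)=20; μ^(2)=7/2; μ^(3)=-2; μ^(4)=-13

((0, 1, 0, 1); (0, 1, 1, 0); (4, 0, 0, 0); (0, 0, 3, 0))


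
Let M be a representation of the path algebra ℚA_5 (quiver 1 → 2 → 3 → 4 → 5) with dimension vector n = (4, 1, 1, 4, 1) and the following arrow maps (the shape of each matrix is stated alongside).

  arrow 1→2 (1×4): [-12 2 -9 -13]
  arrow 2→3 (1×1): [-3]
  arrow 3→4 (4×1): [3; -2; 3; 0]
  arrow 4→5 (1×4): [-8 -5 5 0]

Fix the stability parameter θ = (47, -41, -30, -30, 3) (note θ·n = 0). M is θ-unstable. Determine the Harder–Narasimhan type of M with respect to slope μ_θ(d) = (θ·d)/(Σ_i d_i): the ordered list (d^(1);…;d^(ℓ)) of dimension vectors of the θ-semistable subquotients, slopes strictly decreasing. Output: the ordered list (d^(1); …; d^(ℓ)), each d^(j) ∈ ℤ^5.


Via rank(M_{q-1}∘⋯∘M_p): M ≅ I[1,1]^3, I[1,5], I[4,4]^3.
μ_θ-semistable layers: μ^(1)=47; μ^(2)=3; μ^(3)=-27/2; μ^(4)=-30

((3, 0, 0, 0, 0); (0, 0, 0, 0, 1); (1, 1, 1, 1, 0); (0, 0, 0, 3, 0))


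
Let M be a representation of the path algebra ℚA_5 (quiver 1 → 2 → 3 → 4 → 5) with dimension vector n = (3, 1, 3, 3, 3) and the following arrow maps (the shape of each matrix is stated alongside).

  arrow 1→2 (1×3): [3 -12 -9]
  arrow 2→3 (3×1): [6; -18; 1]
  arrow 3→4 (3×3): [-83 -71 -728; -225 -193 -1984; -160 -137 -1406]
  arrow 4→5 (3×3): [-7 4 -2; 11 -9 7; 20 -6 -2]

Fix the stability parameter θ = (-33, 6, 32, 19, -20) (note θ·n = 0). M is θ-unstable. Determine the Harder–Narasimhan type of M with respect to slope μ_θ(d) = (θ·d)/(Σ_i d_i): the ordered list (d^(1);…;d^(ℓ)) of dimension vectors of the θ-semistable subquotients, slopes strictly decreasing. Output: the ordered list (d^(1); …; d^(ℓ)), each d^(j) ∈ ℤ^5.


Via rank(M_{q-1}∘⋯∘M_p): M ≅ I[1,1]^2, I[1,5], I[3,3], I[3,5], I[4,4], I[5,5].
μ_θ-semistable layers: μ^(1)=32; μ^(2)=19; μ^(3)=31/3; μ^(4)=6; μ^(5)=-20; μ^(6)=-33

((0, 0, 1, 0, 0); (0, 0, 0, 1, 0); (0, 0, 2, 2, 2); (0, 1, 0, 0, 0); (0, 0, 0, 0, 1); (3, 0, 0, 0, 0))


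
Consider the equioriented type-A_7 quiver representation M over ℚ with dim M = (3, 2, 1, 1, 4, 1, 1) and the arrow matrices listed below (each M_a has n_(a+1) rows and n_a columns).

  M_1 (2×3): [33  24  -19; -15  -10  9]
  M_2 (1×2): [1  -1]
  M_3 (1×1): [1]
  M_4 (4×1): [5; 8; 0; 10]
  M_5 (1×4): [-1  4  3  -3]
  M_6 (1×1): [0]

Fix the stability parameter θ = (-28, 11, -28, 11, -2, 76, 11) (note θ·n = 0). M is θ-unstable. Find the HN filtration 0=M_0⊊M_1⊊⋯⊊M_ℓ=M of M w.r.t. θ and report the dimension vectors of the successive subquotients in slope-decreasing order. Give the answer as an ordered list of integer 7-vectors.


Barcode: M ≅ I[1,1], I[1,2], I[1,6], I[5,5]^3, I[7,7]. HN layers by μ_θ (6 steps, strictly decreasing):
  μ^(1)=76; μ^(2)=11; μ^(3)=9/2; μ^(4)=-2; μ^(5)=-17/2; μ^(6)=-28

((0, 0, 0, 0, 0, 1, 0); (0, 1, 0, 0, 0, 0, 1); (0, 0, 0, 1, 1, 0, 0); (0, 0, 0, 0, 3, 0, 0); (0, 1, 1, 0, 0, 0, 0); (3, 0, 0, 0, 0, 0, 0))


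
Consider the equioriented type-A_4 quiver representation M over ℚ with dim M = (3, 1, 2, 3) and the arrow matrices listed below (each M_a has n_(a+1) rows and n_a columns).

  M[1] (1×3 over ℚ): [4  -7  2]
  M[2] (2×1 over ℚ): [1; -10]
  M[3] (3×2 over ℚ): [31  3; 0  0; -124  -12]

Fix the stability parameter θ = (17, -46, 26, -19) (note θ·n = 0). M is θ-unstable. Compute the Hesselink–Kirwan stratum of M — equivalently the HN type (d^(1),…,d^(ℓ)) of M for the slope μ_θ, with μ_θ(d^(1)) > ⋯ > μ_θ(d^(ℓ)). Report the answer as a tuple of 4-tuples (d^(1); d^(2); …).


Interval decomposition of M: I[1,1]^2, I[1,4], I[3,3], I[4,4]^2.
HN type (ℓ=5): μ^(1)=26; μ^(2)=17; μ^(3)=7/2; μ^(4)=-29/2; μ^(5)=-19

((0, 0, 1, 0); (2, 0, 0, 0); (0, 0, 1, 1); (1, 1, 0, 0); (0, 0, 0, 2))


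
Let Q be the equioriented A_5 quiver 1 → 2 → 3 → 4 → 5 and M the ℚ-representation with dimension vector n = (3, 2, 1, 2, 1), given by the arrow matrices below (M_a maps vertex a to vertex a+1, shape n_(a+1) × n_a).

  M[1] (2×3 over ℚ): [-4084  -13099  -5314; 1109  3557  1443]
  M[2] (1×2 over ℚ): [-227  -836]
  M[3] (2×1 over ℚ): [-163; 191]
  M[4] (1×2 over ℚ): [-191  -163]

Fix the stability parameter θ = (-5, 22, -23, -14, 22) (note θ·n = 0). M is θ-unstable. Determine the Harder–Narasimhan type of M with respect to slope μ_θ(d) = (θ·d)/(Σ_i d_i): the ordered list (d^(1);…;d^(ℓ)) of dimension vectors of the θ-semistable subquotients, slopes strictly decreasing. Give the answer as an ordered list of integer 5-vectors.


Via rank(M_{q-1}∘⋯∘M_p): M ≅ I[1,1], I[1,2], I[1,4], I[4,5].
μ_θ-semistable layers: μ^(1)=22; μ^(2)=-5; μ^(3)=-14

((0, 1, 0, 0, 1); (3, 1, 1, 1, 0); (0, 0, 0, 1, 0))


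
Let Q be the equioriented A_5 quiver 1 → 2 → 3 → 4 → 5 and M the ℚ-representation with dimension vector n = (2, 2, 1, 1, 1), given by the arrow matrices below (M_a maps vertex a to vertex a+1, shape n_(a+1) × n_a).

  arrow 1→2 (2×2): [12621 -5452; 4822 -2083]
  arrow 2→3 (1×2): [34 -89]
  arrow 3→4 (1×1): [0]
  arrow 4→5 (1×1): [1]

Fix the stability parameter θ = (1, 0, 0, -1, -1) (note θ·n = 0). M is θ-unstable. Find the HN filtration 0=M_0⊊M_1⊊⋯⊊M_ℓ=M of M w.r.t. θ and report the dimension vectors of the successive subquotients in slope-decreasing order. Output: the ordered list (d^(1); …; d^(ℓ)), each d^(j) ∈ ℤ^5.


Barcode: M ≅ I[1,2], I[1,3], I[4,5]. HN layers by μ_θ (3 steps, strictly decreasing):
  μ^(1)=1/2; μ^(2)=1/3; μ^(3)=-1

((1, 1, 0, 0, 0); (1, 1, 1, 0, 0); (0, 0, 0, 1, 1))


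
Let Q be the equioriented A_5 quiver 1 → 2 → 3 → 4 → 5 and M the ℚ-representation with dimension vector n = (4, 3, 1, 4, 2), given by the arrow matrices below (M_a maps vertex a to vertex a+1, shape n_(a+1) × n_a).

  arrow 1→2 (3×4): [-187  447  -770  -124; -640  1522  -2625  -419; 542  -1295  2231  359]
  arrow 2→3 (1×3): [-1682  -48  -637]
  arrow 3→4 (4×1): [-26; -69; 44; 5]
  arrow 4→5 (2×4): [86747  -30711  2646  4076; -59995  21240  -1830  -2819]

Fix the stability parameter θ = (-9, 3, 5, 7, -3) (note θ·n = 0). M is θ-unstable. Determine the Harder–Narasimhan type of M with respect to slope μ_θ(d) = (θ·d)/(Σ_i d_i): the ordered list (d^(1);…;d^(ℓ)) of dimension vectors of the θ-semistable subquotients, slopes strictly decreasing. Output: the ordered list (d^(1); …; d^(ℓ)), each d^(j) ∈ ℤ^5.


Via rank(M_{q-1}∘⋯∘M_p): M ≅ I[1,1], I[1,2]^2, I[1,5], I[4,4]^2, I[4,5].
μ_θ-semistable layers: μ^(1)=7; μ^(2)=3; μ^(3)=2; μ^(4)=-9

((0, 0, 0, 2, 0); (0, 3, 1, 1, 1); (0, 0, 0, 1, 1); (4, 0, 0, 0, 0))
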